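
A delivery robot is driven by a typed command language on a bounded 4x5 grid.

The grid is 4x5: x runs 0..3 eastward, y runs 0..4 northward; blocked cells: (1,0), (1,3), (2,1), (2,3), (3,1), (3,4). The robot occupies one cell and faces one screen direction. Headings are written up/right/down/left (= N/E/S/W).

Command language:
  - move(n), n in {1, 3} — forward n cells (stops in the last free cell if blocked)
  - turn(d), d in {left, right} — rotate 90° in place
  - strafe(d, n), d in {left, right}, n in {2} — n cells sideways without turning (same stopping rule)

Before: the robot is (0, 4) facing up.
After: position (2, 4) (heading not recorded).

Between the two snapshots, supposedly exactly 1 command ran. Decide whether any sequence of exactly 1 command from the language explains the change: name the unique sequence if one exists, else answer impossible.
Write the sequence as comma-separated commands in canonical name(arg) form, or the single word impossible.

strafe(right, 2)

start: (0, 4) facing up
step 1 (strafe(right, 2)): (2, 4) facing up
all 6 alternatives checked — unique.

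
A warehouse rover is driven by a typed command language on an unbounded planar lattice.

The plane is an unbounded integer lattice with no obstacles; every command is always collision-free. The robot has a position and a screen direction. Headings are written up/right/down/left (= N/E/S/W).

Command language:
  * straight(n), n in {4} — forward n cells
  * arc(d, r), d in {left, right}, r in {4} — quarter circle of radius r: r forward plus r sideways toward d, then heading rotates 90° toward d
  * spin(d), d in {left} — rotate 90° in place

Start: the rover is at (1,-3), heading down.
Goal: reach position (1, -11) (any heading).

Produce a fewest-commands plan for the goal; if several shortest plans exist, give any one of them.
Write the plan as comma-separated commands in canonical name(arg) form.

straight(4), straight(4)

start: at (1,-3), heading down
[1] after straight(4): at (1,-7), heading down
[2] after straight(4): at (1,-11), heading down
no 1-step plan works, so 2 is optimal.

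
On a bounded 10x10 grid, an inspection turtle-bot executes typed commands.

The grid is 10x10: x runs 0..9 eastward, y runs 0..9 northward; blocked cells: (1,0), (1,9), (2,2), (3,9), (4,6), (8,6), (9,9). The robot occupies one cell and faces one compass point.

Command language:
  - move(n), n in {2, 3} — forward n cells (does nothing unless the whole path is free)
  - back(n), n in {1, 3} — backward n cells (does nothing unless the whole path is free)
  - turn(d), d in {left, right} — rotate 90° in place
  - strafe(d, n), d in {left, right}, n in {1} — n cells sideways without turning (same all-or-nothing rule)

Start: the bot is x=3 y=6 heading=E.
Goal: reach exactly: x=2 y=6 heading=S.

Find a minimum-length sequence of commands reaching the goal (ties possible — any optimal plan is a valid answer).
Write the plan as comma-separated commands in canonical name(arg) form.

turn(right), strafe(right, 1)

start: x=3 y=6 heading=E
[1] after turn(right): x=3 y=6 heading=S
[2] after strafe(right, 1): x=2 y=6 heading=S
minimal: 2 command(s), checked below 2.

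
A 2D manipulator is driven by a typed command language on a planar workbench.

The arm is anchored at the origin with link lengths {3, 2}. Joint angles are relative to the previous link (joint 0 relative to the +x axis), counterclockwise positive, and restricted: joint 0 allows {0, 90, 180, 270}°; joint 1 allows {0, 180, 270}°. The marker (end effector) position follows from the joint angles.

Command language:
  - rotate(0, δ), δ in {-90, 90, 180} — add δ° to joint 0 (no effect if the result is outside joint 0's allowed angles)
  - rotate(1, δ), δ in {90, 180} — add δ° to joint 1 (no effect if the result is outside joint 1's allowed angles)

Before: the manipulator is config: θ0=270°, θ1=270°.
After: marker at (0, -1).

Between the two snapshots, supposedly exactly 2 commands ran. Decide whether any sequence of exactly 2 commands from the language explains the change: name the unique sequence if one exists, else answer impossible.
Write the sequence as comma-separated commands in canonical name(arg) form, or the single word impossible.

rotate(1, 90), rotate(1, 180)

key: running rotate(1, 180) before rotate(1, 90) would end elsewhere — order is forced
t0: config: θ0=270°, θ1=270°
step 1 (rotate(1, 90)): config: θ0=270°, θ1=0°
step 2 (rotate(1, 180)): config: θ0=270°, θ1=180°
no rival 2-sequence matches.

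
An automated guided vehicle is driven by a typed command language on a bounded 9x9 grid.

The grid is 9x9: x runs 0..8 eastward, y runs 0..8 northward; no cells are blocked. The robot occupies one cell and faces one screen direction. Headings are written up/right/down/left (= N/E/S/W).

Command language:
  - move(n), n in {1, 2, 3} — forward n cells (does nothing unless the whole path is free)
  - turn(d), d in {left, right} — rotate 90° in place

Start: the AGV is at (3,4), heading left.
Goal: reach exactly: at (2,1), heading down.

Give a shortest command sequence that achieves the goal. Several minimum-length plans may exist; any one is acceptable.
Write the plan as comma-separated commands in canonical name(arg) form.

begin: at (3,4), heading left
step 1 (move(1)): at (2,4), heading left
step 2 (turn(left)): at (2,4), heading down
step 3 (move(3)): at (2,1), heading down
no 2-step plan works, so 3 is optimal.

move(1), turn(left), move(3)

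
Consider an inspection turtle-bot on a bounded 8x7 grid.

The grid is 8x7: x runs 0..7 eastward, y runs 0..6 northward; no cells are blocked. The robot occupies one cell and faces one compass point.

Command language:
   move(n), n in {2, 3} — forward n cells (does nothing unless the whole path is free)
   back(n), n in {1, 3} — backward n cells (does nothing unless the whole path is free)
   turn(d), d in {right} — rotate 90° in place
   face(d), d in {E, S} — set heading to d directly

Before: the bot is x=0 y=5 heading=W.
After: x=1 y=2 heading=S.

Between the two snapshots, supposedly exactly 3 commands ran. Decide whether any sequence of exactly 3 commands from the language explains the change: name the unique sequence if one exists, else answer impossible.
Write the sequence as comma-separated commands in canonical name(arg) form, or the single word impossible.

back(1), face(S), move(3)

key: running move(3) before back(1) would end elsewhere — order is forced
initial: x=0 y=5 heading=W
[1] after back(1): x=1 y=5 heading=W
[2] after face(S): x=1 y=5 heading=S
[3] after move(3): x=1 y=2 heading=S
all 343 alternatives checked — unique.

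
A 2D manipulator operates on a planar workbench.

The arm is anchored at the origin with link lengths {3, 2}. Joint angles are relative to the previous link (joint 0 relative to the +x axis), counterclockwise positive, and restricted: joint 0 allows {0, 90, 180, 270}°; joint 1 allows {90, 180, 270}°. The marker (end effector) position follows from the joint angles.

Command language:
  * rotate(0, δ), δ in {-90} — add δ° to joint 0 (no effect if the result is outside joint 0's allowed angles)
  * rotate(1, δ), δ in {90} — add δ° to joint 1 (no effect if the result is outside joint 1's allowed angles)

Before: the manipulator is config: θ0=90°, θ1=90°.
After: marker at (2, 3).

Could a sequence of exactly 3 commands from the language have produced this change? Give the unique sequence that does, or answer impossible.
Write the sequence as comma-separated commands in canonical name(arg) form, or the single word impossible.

t0: config: θ0=90°, θ1=90°
[1] after rotate(1, 90): config: θ0=90°, θ1=180°
[2] after rotate(1, 90): config: θ0=90°, θ1=270°
[3] after rotate(1, 90): config: θ0=90°, θ1=270°
all 8 alternatives checked — unique.

rotate(1, 90), rotate(1, 90), rotate(1, 90)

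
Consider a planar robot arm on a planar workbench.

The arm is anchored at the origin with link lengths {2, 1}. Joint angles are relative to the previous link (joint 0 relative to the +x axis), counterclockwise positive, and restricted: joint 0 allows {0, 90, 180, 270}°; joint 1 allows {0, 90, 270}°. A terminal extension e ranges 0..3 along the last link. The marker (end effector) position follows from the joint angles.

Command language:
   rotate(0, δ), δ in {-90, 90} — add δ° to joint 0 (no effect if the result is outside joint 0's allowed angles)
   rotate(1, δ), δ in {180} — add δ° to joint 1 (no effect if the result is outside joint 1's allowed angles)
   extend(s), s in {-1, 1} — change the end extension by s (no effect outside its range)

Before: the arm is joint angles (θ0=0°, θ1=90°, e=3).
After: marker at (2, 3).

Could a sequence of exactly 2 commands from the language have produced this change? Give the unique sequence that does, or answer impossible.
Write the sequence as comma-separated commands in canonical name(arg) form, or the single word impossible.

extend(1), extend(-1)

key: order matters: swapping extend(1) and extend(-1) lands elsewhere
start: joint angles (θ0=0°, θ1=90°, e=3)
step 1 (extend(1)): joint angles (θ0=0°, θ1=90°, e=3)
step 2 (extend(-1)): joint angles (θ0=0°, θ1=90°, e=2)
all 25 alternatives checked — unique.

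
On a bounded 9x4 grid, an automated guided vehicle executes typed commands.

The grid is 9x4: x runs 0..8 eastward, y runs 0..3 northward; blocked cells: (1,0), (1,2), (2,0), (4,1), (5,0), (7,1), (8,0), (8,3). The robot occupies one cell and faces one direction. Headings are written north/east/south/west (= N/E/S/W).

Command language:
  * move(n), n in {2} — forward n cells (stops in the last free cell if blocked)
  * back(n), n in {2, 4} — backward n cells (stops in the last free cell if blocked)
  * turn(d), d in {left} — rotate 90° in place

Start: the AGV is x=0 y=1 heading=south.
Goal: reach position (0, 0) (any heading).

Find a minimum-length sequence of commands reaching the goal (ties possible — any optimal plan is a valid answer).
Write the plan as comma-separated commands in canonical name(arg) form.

move(2)

start: x=0 y=1 heading=south
1. move(2) → x=0 y=0 heading=south
no 0-step plan works, so 1 is optimal.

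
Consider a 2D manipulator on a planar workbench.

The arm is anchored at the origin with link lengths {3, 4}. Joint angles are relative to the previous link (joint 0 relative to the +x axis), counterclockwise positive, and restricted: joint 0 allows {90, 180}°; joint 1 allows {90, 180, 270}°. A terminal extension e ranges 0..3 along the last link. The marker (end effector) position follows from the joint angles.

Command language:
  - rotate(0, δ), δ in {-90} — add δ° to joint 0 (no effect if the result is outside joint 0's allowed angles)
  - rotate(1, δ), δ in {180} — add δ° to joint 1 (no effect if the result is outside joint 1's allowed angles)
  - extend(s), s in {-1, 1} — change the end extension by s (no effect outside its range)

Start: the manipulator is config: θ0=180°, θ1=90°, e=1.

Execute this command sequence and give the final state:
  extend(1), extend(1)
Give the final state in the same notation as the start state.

begin: config: θ0=180°, θ1=90°, e=1
[1] after extend(1): config: θ0=180°, θ1=90°, e=2
[2] after extend(1): config: θ0=180°, θ1=90°, e=3

config: θ0=180°, θ1=90°, e=3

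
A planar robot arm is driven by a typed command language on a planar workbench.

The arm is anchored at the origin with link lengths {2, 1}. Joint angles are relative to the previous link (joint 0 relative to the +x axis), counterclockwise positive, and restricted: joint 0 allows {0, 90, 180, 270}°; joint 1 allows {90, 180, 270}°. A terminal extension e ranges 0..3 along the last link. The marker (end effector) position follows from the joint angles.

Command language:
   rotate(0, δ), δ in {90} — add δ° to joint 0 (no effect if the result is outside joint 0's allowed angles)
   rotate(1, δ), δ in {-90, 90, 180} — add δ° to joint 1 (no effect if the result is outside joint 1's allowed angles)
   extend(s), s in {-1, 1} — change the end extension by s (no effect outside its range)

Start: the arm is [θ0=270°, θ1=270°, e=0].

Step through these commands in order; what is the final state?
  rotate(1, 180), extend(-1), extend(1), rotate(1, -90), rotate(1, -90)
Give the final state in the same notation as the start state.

initial: [θ0=270°, θ1=270°, e=0]
[1] after rotate(1, 180): [θ0=270°, θ1=90°, e=0]
[2] after extend(-1): [θ0=270°, θ1=90°, e=0]
[3] after extend(1): [θ0=270°, θ1=90°, e=1]
[4] after rotate(1, -90): [θ0=270°, θ1=90°, e=1]
[5] after rotate(1, -90): [θ0=270°, θ1=90°, e=1]

[θ0=270°, θ1=90°, e=1]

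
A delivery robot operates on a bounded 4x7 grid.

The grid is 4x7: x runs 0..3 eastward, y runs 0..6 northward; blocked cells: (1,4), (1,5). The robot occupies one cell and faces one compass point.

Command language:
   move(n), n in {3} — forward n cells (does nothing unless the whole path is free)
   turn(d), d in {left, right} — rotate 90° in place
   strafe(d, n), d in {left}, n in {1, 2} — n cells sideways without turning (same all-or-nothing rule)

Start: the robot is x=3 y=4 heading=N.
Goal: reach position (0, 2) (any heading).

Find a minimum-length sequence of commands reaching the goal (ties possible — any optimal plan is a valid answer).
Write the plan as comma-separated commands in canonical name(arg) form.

begin: x=3 y=4 heading=N
1. turn(left) → x=3 y=4 heading=W
2. strafe(left, 2) → x=3 y=2 heading=W
3. move(3) → x=0 y=2 heading=W
no 2-step plan works, so 3 is optimal.

turn(left), strafe(left, 2), move(3)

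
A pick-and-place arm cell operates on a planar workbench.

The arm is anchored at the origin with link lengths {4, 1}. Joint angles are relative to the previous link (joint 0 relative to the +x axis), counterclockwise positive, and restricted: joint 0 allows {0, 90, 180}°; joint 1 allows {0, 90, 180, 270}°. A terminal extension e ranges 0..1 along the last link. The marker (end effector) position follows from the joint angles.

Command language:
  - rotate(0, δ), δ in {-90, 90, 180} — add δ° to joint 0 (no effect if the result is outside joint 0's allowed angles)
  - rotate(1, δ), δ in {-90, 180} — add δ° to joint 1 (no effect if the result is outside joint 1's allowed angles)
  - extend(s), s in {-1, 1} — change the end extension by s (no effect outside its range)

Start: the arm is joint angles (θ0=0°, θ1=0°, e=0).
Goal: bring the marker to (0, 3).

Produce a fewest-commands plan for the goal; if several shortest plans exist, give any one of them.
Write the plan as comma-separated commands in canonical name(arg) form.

rotate(0, 90), rotate(1, 180)

begin: joint angles (θ0=0°, θ1=0°, e=0)
1. rotate(0, 90) → joint angles (θ0=90°, θ1=0°, e=0)
2. rotate(1, 180) → joint angles (θ0=90°, θ1=180°, e=0)
shorter routes all fall short; 2 is best.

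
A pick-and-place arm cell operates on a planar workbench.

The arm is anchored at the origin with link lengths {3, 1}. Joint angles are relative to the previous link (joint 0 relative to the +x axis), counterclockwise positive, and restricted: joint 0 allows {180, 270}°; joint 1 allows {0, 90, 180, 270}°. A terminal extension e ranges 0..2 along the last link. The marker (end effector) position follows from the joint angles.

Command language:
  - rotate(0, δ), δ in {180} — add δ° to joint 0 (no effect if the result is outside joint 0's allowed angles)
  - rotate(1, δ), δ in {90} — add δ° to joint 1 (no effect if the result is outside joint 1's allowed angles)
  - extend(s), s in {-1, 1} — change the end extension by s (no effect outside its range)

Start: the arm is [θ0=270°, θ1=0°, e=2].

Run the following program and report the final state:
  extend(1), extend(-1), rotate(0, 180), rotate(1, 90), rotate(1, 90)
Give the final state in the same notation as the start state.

[θ0=270°, θ1=180°, e=1]

begin: [θ0=270°, θ1=0°, e=2]
t=1 extend(1) ⇒ [θ0=270°, θ1=0°, e=2]
t=2 extend(-1) ⇒ [θ0=270°, θ1=0°, e=1]
t=3 rotate(0, 180) ⇒ [θ0=270°, θ1=0°, e=1]
t=4 rotate(1, 90) ⇒ [θ0=270°, θ1=90°, e=1]
t=5 rotate(1, 90) ⇒ [θ0=270°, θ1=180°, e=1]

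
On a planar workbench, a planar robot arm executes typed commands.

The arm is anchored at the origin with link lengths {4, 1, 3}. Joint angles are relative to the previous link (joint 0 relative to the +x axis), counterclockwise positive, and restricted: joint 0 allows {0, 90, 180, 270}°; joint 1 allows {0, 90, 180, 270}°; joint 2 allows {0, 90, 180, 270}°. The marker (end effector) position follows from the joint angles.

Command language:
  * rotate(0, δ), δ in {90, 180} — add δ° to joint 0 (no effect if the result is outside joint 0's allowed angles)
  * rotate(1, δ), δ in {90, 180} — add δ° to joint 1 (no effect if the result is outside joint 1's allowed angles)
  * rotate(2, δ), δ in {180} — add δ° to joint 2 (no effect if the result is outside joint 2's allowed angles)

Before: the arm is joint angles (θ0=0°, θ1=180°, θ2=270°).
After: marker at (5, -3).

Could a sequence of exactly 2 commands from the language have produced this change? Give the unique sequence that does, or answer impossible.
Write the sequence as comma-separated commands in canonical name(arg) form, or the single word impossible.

begin: joint angles (θ0=0°, θ1=180°, θ2=270°)
step 1 (rotate(1, 90)): joint angles (θ0=0°, θ1=270°, θ2=270°)
step 2 (rotate(1, 90)): joint angles (θ0=0°, θ1=0°, θ2=270°)
no rival 2-sequence matches.

rotate(1, 90), rotate(1, 90)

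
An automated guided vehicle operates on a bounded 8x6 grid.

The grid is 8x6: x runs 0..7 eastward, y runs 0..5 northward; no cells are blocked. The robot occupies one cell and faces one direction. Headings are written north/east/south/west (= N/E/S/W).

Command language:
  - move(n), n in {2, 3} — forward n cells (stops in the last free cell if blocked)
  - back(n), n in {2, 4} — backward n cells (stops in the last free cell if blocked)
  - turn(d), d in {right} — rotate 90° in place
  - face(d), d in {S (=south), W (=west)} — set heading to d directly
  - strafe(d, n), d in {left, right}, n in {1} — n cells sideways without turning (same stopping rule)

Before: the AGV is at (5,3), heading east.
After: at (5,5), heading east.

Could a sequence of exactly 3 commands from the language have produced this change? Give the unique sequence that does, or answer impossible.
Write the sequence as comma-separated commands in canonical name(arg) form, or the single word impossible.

strafe(left, 1), strafe(left, 1), strafe(left, 1)

key: still facing E at the end — nothing in the sequence rotates
begin: at (5,3), heading east
1. strafe(left, 1) → at (5,4), heading east
2. strafe(left, 1) → at (5,5), heading east
3. strafe(left, 1) → at (5,5), heading east
uniquely the one of 729 3-step routes that fits.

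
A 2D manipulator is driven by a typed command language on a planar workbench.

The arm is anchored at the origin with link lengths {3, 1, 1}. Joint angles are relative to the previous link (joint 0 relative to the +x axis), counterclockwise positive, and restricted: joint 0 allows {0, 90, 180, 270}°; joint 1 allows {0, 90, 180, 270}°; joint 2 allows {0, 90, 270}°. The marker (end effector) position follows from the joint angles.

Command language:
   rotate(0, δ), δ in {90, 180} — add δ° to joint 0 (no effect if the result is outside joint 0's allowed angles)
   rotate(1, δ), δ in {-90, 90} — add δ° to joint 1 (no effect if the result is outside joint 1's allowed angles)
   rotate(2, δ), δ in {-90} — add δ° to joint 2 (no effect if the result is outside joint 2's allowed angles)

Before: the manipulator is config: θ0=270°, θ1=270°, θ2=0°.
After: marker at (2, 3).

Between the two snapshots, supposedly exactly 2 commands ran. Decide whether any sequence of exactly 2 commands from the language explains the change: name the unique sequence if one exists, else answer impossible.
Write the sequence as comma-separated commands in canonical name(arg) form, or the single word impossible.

begin: config: θ0=270°, θ1=270°, θ2=0°
t=1 rotate(0, 90) ⇒ config: θ0=0°, θ1=270°, θ2=0°
t=2 rotate(0, 90) ⇒ config: θ0=90°, θ1=270°, θ2=0°
no rival 2-sequence matches.

rotate(0, 90), rotate(0, 90)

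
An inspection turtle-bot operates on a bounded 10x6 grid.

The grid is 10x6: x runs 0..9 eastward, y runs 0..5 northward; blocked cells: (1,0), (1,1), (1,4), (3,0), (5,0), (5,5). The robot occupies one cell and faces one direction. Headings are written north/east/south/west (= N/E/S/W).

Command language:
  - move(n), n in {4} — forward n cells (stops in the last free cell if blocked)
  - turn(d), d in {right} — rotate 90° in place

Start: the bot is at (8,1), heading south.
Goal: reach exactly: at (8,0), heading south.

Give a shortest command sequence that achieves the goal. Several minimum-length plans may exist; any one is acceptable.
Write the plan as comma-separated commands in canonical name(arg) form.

move(4)

initial: at (8,1), heading south
[1] after move(4): at (8,0), heading south
shorter routes all fall short; 1 is best.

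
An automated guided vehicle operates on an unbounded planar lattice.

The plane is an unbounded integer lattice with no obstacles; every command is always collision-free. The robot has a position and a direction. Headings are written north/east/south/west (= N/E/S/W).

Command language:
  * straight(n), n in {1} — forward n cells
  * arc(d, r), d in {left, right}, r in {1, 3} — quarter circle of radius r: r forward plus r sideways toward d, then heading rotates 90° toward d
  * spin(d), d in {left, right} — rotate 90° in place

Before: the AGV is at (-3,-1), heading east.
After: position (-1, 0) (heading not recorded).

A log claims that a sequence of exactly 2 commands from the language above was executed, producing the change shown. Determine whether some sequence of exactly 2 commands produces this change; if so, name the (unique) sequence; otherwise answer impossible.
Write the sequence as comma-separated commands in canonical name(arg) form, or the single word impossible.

straight(1), arc(left, 1)

key: running arc(left, 1) before straight(1) would end elsewhere — order is forced
start: at (-3,-1), heading east
[1] after straight(1): at (-2,-1), heading east
[2] after arc(left, 1): at (-1,0), heading north
no rival 2-sequence matches.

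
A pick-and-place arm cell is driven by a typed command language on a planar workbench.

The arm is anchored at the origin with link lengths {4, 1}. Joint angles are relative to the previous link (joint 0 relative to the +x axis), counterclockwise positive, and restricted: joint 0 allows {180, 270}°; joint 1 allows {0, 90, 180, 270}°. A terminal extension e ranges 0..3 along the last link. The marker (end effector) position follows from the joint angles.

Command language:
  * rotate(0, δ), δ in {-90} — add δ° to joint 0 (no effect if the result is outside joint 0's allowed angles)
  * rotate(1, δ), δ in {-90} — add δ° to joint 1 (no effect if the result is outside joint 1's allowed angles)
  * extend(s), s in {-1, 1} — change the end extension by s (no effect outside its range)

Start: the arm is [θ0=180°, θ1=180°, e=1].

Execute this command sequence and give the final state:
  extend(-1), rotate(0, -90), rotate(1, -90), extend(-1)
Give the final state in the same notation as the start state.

start: [θ0=180°, θ1=180°, e=1]
[1] after extend(-1): [θ0=180°, θ1=180°, e=0]
[2] after rotate(0, -90): [θ0=180°, θ1=180°, e=0]
[3] after rotate(1, -90): [θ0=180°, θ1=90°, e=0]
[4] after extend(-1): [θ0=180°, θ1=90°, e=0]

[θ0=180°, θ1=90°, e=0]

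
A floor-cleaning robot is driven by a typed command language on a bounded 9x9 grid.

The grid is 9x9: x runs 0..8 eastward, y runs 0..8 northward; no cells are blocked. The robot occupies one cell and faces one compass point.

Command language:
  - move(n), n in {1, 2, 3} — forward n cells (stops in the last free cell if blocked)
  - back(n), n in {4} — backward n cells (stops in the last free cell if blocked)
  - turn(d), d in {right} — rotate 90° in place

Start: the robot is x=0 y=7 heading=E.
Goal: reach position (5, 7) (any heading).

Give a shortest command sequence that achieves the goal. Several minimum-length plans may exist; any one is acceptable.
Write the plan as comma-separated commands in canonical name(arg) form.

move(2), move(3)

initial: x=0 y=7 heading=E
step 1 (move(2)): x=2 y=7 heading=E
step 2 (move(3)): x=5 y=7 heading=E
minimal: 2 command(s), checked below 2.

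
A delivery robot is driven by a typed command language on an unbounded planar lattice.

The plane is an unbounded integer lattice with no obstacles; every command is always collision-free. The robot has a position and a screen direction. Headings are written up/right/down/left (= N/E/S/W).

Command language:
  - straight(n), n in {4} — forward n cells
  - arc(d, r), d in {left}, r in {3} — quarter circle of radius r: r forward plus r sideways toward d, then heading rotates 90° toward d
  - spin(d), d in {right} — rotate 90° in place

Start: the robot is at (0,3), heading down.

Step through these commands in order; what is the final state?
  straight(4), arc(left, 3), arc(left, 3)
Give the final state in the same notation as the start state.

at (6,-1), heading up

begin: at (0,3), heading down
1. straight(4) → at (0,-1), heading down
2. arc(left, 3) → at (3,-4), heading right
3. arc(left, 3) → at (6,-1), heading up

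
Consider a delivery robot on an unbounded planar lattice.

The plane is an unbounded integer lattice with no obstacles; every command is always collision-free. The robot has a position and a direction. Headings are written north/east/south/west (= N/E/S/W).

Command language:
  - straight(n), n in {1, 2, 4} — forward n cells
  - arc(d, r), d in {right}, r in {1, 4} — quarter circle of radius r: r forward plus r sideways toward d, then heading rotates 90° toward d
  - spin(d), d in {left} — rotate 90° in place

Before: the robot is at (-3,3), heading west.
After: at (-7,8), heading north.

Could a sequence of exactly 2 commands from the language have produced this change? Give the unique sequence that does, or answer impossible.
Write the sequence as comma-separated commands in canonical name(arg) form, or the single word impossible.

key: position moved to (-7,8) AND the heading swung to N — translation plus rotation needed
initial: at (-3,3), heading west
1. arc(right, 4) → at (-7,7), heading north
2. straight(1) → at (-7,8), heading north
uniquely the one of 36 2-step routes that fits.

arc(right, 4), straight(1)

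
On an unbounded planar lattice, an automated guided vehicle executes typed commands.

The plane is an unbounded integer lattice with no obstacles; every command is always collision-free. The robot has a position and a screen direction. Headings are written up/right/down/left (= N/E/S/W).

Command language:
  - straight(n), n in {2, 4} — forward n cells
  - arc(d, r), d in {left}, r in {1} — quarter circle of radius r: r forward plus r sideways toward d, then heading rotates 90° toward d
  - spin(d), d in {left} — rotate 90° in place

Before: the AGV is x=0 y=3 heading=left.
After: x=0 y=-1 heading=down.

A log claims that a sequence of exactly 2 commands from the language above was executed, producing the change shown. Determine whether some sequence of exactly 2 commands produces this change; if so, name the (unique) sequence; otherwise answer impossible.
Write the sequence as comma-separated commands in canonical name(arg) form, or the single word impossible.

key: cell and facing (now S) both changed — the 2 commands mix motion and turning
begin: x=0 y=3 heading=left
t=1 spin(left) ⇒ x=0 y=3 heading=down
t=2 straight(4) ⇒ x=0 y=-1 heading=down
no other 2-command option fits: unique.

spin(left), straight(4)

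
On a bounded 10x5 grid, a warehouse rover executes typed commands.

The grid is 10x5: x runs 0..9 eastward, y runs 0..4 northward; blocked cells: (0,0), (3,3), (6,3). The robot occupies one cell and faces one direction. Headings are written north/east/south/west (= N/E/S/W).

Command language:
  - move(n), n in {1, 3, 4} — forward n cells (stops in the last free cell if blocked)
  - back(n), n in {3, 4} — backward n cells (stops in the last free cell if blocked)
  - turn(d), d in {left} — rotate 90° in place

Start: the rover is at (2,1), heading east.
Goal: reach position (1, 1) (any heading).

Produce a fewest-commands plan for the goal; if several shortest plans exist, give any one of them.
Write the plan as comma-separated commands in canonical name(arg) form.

move(3), back(4)

initial: at (2,1), heading east
1. move(3) → at (5,1), heading east
2. back(4) → at (1,1), heading east
no 1-step plan works, so 2 is optimal.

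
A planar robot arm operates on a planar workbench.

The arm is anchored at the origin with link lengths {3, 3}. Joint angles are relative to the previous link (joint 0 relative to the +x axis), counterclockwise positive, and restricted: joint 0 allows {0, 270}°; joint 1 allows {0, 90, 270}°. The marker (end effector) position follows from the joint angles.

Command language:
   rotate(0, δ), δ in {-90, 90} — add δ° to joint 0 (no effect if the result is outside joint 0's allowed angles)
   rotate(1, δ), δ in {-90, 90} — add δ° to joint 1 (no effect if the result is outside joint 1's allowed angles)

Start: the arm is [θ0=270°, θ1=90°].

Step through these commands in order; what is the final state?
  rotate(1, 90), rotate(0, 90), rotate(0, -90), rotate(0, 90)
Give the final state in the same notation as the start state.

[θ0=0°, θ1=90°]

initial: [θ0=270°, θ1=90°]
step 1 (rotate(1, 90)): [θ0=270°, θ1=90°]
step 2 (rotate(0, 90)): [θ0=0°, θ1=90°]
step 3 (rotate(0, -90)): [θ0=270°, θ1=90°]
step 4 (rotate(0, 90)): [θ0=0°, θ1=90°]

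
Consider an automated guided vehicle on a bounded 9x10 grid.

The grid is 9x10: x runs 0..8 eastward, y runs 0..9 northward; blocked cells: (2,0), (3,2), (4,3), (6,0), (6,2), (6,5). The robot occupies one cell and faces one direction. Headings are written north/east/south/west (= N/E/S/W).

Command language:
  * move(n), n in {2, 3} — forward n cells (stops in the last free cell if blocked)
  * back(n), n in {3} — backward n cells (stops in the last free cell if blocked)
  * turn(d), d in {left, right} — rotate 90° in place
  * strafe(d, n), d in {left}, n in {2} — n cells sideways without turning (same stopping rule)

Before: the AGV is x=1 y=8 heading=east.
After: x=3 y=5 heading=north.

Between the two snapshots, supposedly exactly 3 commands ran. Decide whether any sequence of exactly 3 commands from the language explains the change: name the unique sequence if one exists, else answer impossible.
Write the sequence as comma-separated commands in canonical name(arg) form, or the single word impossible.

move(2), turn(left), back(3)

key: position moved to (3,5) AND the heading swung to N — translation plus rotation needed
start: x=1 y=8 heading=east
t=1 move(2) ⇒ x=3 y=8 heading=east
t=2 turn(left) ⇒ x=3 y=8 heading=north
t=3 back(3) ⇒ x=3 y=5 heading=north
uniquely the one of 216 3-step routes that fits.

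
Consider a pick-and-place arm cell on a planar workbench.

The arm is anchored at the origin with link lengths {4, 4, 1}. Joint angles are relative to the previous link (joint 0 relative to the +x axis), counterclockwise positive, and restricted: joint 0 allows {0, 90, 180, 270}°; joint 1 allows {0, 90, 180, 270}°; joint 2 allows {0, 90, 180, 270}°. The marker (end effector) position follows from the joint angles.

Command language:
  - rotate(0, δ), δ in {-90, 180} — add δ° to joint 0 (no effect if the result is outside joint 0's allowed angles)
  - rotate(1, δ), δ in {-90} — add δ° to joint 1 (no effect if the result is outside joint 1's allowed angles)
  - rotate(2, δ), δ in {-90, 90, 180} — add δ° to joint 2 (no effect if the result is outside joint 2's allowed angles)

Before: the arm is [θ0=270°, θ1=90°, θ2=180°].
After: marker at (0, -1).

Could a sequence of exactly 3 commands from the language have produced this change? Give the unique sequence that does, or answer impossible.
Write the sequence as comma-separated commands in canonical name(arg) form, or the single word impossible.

start: [θ0=270°, θ1=90°, θ2=180°]
t=1 rotate(1, -90) ⇒ [θ0=270°, θ1=0°, θ2=180°]
t=2 rotate(1, -90) ⇒ [θ0=270°, θ1=270°, θ2=180°]
t=3 rotate(1, -90) ⇒ [θ0=270°, θ1=180°, θ2=180°]
uniquely the one of 216 3-step routes that fits.

rotate(1, -90), rotate(1, -90), rotate(1, -90)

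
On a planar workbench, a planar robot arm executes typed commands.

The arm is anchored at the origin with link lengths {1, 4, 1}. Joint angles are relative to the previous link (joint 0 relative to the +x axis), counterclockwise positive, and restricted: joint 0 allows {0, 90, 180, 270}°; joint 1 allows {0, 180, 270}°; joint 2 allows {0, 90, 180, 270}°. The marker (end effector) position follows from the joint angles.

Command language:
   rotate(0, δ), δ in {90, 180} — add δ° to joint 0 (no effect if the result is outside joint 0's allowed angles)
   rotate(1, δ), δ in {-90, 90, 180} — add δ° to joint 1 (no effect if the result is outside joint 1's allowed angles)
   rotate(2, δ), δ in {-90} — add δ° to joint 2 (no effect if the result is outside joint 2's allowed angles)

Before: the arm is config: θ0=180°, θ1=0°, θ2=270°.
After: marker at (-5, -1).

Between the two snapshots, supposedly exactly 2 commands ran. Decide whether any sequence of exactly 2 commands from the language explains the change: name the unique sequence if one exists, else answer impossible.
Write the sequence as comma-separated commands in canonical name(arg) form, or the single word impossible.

rotate(2, -90), rotate(2, -90)

start: config: θ0=180°, θ1=0°, θ2=270°
[1] after rotate(2, -90): config: θ0=180°, θ1=0°, θ2=180°
[2] after rotate(2, -90): config: θ0=180°, θ1=0°, θ2=90°
uniquely the one of 36 2-step routes that fits.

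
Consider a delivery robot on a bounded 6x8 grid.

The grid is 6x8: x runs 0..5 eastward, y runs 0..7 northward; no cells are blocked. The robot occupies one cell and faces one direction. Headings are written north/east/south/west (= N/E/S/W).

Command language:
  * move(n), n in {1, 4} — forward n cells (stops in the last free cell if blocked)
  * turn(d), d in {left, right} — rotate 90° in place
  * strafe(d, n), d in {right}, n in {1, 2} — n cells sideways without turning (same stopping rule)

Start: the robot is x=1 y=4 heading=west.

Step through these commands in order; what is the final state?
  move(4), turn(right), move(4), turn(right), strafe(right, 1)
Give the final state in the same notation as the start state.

x=0 y=6 heading=east

from: x=1 y=4 heading=west
step 1 (move(4)): x=0 y=4 heading=west
step 2 (turn(right)): x=0 y=4 heading=north
step 3 (move(4)): x=0 y=7 heading=north
step 4 (turn(right)): x=0 y=7 heading=east
step 5 (strafe(right, 1)): x=0 y=6 heading=east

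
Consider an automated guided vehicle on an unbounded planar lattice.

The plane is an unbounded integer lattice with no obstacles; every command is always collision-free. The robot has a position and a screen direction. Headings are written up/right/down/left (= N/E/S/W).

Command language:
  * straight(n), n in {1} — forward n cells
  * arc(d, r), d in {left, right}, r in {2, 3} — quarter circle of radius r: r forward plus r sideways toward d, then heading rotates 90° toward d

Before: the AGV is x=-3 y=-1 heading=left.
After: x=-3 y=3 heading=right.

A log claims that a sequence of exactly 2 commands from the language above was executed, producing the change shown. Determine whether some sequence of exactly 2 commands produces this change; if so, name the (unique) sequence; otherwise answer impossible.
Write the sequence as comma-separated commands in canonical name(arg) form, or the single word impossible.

arc(right, 2), arc(right, 2)

key: cell and facing (now E) both changed — the 2 commands mix motion and turning
initial: x=-3 y=-1 heading=left
t=1 arc(right, 2) ⇒ x=-5 y=1 heading=up
t=2 arc(right, 2) ⇒ x=-3 y=3 heading=right
no other 2-command option fits: unique.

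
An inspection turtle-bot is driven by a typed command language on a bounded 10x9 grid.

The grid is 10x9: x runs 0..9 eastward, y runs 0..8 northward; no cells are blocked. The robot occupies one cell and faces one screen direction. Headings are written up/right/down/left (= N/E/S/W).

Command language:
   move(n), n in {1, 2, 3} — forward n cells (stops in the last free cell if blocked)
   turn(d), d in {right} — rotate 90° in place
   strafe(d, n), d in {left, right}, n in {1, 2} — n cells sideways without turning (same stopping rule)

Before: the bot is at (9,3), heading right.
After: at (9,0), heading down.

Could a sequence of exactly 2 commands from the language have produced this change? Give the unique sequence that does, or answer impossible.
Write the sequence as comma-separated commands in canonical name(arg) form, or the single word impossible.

turn(right), move(3)

key: order matters: swapping turn(right) and move(3) lands elsewhere
t0: at (9,3), heading right
t=1 turn(right) ⇒ at (9,3), heading down
t=2 move(3) ⇒ at (9,0), heading down
uniquely the one of 64 2-step routes that fits.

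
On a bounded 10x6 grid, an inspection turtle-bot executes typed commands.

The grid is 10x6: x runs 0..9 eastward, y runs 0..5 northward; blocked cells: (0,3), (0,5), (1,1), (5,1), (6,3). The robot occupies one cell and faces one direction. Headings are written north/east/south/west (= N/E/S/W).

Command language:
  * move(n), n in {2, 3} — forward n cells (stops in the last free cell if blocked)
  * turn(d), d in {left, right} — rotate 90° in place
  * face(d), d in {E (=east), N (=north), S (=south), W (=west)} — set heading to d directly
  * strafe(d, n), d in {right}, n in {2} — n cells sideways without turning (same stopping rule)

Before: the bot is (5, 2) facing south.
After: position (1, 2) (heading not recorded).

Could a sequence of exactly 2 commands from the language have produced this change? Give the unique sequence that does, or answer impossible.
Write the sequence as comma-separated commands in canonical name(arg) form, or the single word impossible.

strafe(right, 2), strafe(right, 2)

start: (5, 2) facing south
t=1 strafe(right, 2) ⇒ (3, 2) facing south
t=2 strafe(right, 2) ⇒ (1, 2) facing south
no rival 2-sequence matches.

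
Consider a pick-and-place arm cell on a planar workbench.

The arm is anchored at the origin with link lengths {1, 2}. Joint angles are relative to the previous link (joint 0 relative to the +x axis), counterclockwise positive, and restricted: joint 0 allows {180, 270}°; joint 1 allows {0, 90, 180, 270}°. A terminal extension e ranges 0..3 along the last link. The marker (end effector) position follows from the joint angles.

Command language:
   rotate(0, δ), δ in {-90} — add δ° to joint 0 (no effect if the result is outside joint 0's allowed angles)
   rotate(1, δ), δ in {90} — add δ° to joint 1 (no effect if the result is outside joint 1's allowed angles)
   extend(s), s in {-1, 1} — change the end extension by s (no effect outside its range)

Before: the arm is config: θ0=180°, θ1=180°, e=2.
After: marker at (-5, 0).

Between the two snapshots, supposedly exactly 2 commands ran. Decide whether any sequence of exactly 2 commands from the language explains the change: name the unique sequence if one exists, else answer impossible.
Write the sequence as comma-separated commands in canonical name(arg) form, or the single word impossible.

initial: config: θ0=180°, θ1=180°, e=2
step 1 (rotate(1, 90)): config: θ0=180°, θ1=270°, e=2
step 2 (rotate(1, 90)): config: θ0=180°, θ1=0°, e=2
uniquely the one of 16 2-step routes that fits.

rotate(1, 90), rotate(1, 90)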